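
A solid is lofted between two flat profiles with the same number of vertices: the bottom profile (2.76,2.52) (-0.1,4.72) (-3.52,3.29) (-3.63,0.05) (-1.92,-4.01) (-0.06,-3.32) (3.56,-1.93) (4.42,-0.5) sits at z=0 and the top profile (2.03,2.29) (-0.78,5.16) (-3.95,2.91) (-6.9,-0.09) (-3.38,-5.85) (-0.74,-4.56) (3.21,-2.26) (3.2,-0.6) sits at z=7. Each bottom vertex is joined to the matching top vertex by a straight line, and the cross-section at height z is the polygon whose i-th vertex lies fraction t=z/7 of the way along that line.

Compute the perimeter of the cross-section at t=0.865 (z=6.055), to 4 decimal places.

Perimeter at t=0.865: 30.2816

Cross-section at t=0.865: each vertex is (1-t)·p0[i] + t·p1[i].
  v1: (1-0.865)·(2.76,2.52) + 0.865·(2.03,2.29) = (2.1285,2.3211)
  v2: (1-0.865)·(-0.1,4.72) + 0.865·(-0.78,5.16) = (-0.6882,5.1006)
  v3: (1-0.865)·(-3.52,3.29) + 0.865·(-3.95,2.91) = (-3.8920,2.9613)
  v4: (1-0.865)·(-3.63,0.05) + 0.865·(-6.9,-0.09) = (-6.4586,-0.0711)
  v5: (1-0.865)·(-1.92,-4.01) + 0.865·(-3.38,-5.85) = (-3.1829,-5.6016)
  v6: (1-0.865)·(-0.06,-3.32) + 0.865·(-0.74,-4.56) = (-0.6482,-4.3926)
  v7: (1-0.865)·(3.56,-1.93) + 0.865·(3.21,-2.26) = (3.2572,-2.2154)
  v8: (1-0.865)·(4.42,-0.5) + 0.865·(3.2,-0.6) = (3.3647,-0.5865)
Perimeter = Σ |v_{i+1} − v_i|:
  edge 1→2: √(-2.8167² + 2.7795²) = 3.9573 (running 3.9573)
  edge 2→3: √(-3.2038² + -2.1393²) = 3.8524 (running 7.8096)
  edge 3→4: √(-2.5666² + -3.0324²) = 3.9728 (running 11.7824)
  edge 4→5: √(3.2757² + -5.5305²) = 6.4278 (running 18.2102)
  edge 5→6: √(2.5347² + 1.2090²) = 2.8083 (running 21.0184)
  edge 6→7: √(3.9055² + 2.1772²) = 4.4713 (running 25.4897)
  edge 7→8: √(0.1075² + 1.6289²) = 1.6325 (running 27.1222)
  edge 8→1: √(-1.2362² + 2.9076²) = 3.1594 (running 30.2816)
Perimeter = 30.2816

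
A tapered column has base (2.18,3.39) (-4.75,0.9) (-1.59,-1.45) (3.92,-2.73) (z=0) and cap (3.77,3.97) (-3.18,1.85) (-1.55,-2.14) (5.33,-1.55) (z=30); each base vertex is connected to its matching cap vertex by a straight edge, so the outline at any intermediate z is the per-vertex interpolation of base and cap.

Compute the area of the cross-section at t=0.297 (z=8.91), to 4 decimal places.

Area at t=0.297: 30.0262

Cross-section at t=0.297: each vertex is (1-t)·p0[i] + t·p1[i].
  v1: (1-0.297)·(2.18,3.39) + 0.297·(3.77,3.97) = (2.6522,3.5623)
  v2: (1-0.297)·(-4.75,0.9) + 0.297·(-3.18,1.85) = (-4.2837,1.1822)
  v3: (1-0.297)·(-1.59,-1.45) + 0.297·(-1.55,-2.14) = (-1.5781,-1.6549)
  v4: (1-0.297)·(3.92,-2.73) + 0.297·(5.33,-1.55) = (4.3388,-2.3795)
Shoelace sum Σ(x_i·y_{i+1} − x_{i+1}·y_i):
  i=1: 2.6522·1.1822 − -4.2837·3.5623 = +18.3950 (running +18.3950)
  i=2: -4.2837·-1.6549 − -1.5781·1.1822 = +8.9548 (running +27.3498)
  i=3: -1.5781·-2.3795 − 4.3388·-1.6549 = +10.9356 (running +38.2854)
  i=4: 4.3388·3.5623 − 2.6522·-2.3795 = +21.7669 (running +60.0523)
Area = |Σ|/2 = |60.0523|/2 = 30.0262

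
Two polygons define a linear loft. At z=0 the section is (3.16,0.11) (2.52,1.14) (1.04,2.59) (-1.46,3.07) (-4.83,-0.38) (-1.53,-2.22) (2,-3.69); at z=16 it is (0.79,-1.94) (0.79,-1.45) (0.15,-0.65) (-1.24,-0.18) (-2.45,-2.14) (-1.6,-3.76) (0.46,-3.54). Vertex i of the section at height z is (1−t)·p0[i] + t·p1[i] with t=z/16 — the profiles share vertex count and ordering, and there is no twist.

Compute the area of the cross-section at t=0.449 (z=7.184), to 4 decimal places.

Area at t=0.449: 19.3545

Cross-section at t=0.449: each vertex is (1-t)·p0[i] + t·p1[i].
  v1: (1-0.449)·(3.16,0.11) + 0.449·(0.79,-1.94) = (2.0959,-0.8105)
  v2: (1-0.449)·(2.52,1.14) + 0.449·(0.79,-1.45) = (1.7432,-0.0229)
  v3: (1-0.449)·(1.04,2.59) + 0.449·(0.15,-0.65) = (0.6404,1.1352)
  v4: (1-0.449)·(-1.46,3.07) + 0.449·(-1.24,-0.18) = (-1.3612,1.6107)
  v5: (1-0.449)·(-4.83,-0.38) + 0.449·(-2.45,-2.14) = (-3.7614,-1.1702)
  v6: (1-0.449)·(-1.53,-2.22) + 0.449·(-1.6,-3.76) = (-1.5614,-2.9115)
  v7: (1-0.449)·(2,-3.69) + 0.449·(0.46,-3.54) = (1.3085,-3.6227)
Shoelace sum Σ(x_i·y_{i+1} − x_{i+1}·y_i):
  i=1: 2.0959·-0.0229 − 1.7432·-0.8105 = +1.3648 (running +1.3648)
  i=2: 1.7432·1.1352 − 0.6404·-0.0229 = +1.9937 (running +3.3584)
  i=3: 0.6404·1.6107 − -1.3612·1.1352 = +2.5768 (running +5.9353)
  i=4: -1.3612·-1.1702 − -3.7614·1.6107 = +7.6516 (running +13.5869)
  i=5: -3.7614·-2.9115 − -1.5614·-1.1702 = +9.1239 (running +22.7107)
  i=6: -1.5614·-3.6227 − 1.3085·-2.9115 = +9.4663 (running +32.1770)
  i=7: 1.3085·-0.8105 − 2.0959·-3.6227 = +6.5321 (running +38.7091)
Area = |Σ|/2 = |38.7091|/2 = 19.3545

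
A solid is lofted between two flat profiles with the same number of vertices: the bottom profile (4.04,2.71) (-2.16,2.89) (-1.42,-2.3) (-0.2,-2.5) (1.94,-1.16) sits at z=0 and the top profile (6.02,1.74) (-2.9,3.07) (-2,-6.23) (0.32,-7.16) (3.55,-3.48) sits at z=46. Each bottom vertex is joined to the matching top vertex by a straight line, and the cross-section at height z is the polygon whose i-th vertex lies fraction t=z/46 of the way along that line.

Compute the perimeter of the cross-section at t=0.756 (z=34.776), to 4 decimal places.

Perimeter at t=0.756: 28.5839

Cross-section at t=0.756: each vertex is (1-t)·p0[i] + t·p1[i].
  v1: (1-0.756)·(4.04,2.71) + 0.756·(6.02,1.74) = (5.5369,1.9767)
  v2: (1-0.756)·(-2.16,2.89) + 0.756·(-2.9,3.07) = (-2.7194,3.0261)
  v3: (1-0.756)·(-1.42,-2.3) + 0.756·(-2,-6.23) = (-1.8585,-5.2711)
  v4: (1-0.756)·(-0.2,-2.5) + 0.756·(0.32,-7.16) = (0.1931,-6.0230)
  v5: (1-0.756)·(1.94,-1.16) + 0.756·(3.55,-3.48) = (3.1572,-2.9139)
Perimeter = Σ |v_{i+1} − v_i|:
  edge 1→2: √(-8.2563² + 1.0494²) = 8.3227 (running 8.3227)
  edge 2→3: √(0.8610² + -8.2972²) = 8.3417 (running 16.6645)
  edge 3→4: √(2.0516² + -0.7519²) = 2.1850 (running 18.8495)
  edge 4→5: √(2.9640² + 3.1090²) = 4.2955 (running 23.1450)
  edge 5→1: √(2.3797² + 4.8906²) = 5.4388 (running 28.5839)
Perimeter = 28.5839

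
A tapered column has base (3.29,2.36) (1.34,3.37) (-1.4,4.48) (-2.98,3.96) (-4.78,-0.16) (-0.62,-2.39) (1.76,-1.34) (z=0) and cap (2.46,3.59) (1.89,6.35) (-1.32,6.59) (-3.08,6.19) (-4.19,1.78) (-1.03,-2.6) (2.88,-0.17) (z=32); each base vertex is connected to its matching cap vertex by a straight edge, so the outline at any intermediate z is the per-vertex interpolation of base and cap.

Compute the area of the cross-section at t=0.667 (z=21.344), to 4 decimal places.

Area at t=0.667: 42.9981

Cross-section at t=0.667: each vertex is (1-t)·p0[i] + t·p1[i].
  v1: (1-0.667)·(3.29,2.36) + 0.667·(2.46,3.59) = (2.7364,3.1804)
  v2: (1-0.667)·(1.34,3.37) + 0.667·(1.89,6.35) = (1.7068,5.3577)
  v3: (1-0.667)·(-1.4,4.48) + 0.667·(-1.32,6.59) = (-1.3466,5.8874)
  v4: (1-0.667)·(-2.98,3.96) + 0.667·(-3.08,6.19) = (-3.0467,5.4474)
  v5: (1-0.667)·(-4.78,-0.16) + 0.667·(-4.19,1.78) = (-4.3865,1.1340)
  v6: (1-0.667)·(-0.62,-2.39) + 0.667·(-1.03,-2.6) = (-0.8935,-2.5301)
  v7: (1-0.667)·(1.76,-1.34) + 0.667·(2.88,-0.17) = (2.5070,-0.5596)
Shoelace sum Σ(x_i·y_{i+1} − x_{i+1}·y_i):
  i=1: 2.7364·5.3577 − 1.7068·3.1804 = +9.2322 (running +9.2322)
  i=2: 1.7068·5.8874 − -1.3466·5.3577 = +17.2637 (running +26.4959)
  i=3: -1.3466·5.4474 − -3.0467·5.8874 = +10.6013 (running +37.0972)
  i=4: -3.0467·1.1340 − -4.3865·5.4474 = +20.4400 (running +57.5372)
  i=5: -4.3865·-2.5301 − -0.8935·1.1340 = +12.1113 (running +69.6485)
  i=6: -0.8935·-0.5596 − 2.5070·-2.5301 = +6.8430 (running +76.4914)
  i=7: 2.5070·3.1804 − 2.7364·-0.5596 = +9.5047 (running +85.9962)
Area = |Σ|/2 = |85.9962|/2 = 42.9981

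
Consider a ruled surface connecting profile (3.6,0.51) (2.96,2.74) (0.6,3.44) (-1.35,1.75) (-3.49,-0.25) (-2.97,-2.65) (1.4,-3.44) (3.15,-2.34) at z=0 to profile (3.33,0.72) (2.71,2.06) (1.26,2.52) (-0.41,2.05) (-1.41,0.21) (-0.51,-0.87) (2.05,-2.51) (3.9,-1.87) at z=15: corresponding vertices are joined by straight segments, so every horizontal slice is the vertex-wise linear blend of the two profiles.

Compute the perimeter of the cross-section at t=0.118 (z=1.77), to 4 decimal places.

Perimeter at t=0.118: 21.3032

Cross-section at t=0.118: each vertex is (1-t)·p0[i] + t·p1[i].
  v1: (1-0.118)·(3.6,0.51) + 0.118·(3.33,0.72) = (3.5681,0.5348)
  v2: (1-0.118)·(2.96,2.74) + 0.118·(2.71,2.06) = (2.9305,2.6598)
  v3: (1-0.118)·(0.6,3.44) + 0.118·(1.26,2.52) = (0.6779,3.3314)
  v4: (1-0.118)·(-1.35,1.75) + 0.118·(-0.41,2.05) = (-1.2391,1.7854)
  v5: (1-0.118)·(-3.49,-0.25) + 0.118·(-1.41,0.21) = (-3.2446,-0.1957)
  v6: (1-0.118)·(-2.97,-2.65) + 0.118·(-0.51,-0.87) = (-2.6797,-2.4400)
  v7: (1-0.118)·(1.4,-3.44) + 0.118·(2.05,-2.51) = (1.4767,-3.3303)
  v8: (1-0.118)·(3.15,-2.34) + 0.118·(3.9,-1.87) = (3.2385,-2.2845)
Perimeter = Σ |v_{i+1} − v_i|:
  edge 1→2: √(-0.6376² + 2.1250²) = 2.2186 (running 2.2186)
  edge 2→3: √(-2.2526² + 0.6717²) = 2.3506 (running 4.5692)
  edge 3→4: √(-1.9170² + -1.5460²) = 2.4627 (running 7.0319)
  edge 4→5: √(-2.0055² + -1.9811²) = 2.8190 (running 9.8509)
  edge 5→6: √(0.5648² + -2.2442²) = 2.3142 (running 12.1652)
  edge 6→7: √(4.1564² + -0.8903²) = 4.2507 (running 16.4159)
  edge 7→8: √(1.7618² + 1.0457²) = 2.0488 (running 18.4646)
  edge 8→1: √(0.3296² + 2.8193²) = 2.8385 (running 21.3032)
Perimeter = 21.3032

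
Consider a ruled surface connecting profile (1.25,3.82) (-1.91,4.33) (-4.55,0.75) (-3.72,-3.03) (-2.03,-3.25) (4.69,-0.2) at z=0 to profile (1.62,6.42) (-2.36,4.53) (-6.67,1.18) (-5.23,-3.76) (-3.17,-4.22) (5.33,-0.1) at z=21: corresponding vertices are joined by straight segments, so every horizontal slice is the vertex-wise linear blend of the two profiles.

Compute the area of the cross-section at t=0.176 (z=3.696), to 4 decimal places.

Cross-section at t=0.176: each vertex is (1-t)·p0[i] + t·p1[i].
  v1: (1-0.176)·(1.25,3.82) + 0.176·(1.62,6.42) = (1.3151,4.2776)
  v2: (1-0.176)·(-1.91,4.33) + 0.176·(-2.36,4.53) = (-1.9892,4.3652)
  v3: (1-0.176)·(-4.55,0.75) + 0.176·(-6.67,1.18) = (-4.9231,0.8257)
  v4: (1-0.176)·(-3.72,-3.03) + 0.176·(-5.23,-3.76) = (-3.9858,-3.1585)
  v5: (1-0.176)·(-2.03,-3.25) + 0.176·(-3.17,-4.22) = (-2.2306,-3.4207)
  v6: (1-0.176)·(4.69,-0.2) + 0.176·(5.33,-0.1) = (4.8026,-0.1824)
Shoelace sum Σ(x_i·y_{i+1} − x_{i+1}·y_i):
  i=1: 1.3151·4.3652 − -1.9892·4.2776 = +14.2498 (running +14.2498)
  i=2: -1.9892·0.8257 − -4.9231·4.3652 = +19.8480 (running +34.0977)
  i=3: -4.9231·-3.1585 − -3.9858·0.8257 = +18.8405 (running +52.9383)
  i=4: -3.9858·-3.4207 − -2.2306·-3.1585 = +6.5887 (running +59.5270)
  i=5: -2.2306·-0.1824 − 4.8026·-3.4207 = +16.8354 (running +76.3624)
  i=6: 4.8026·4.2776 − 1.3151·-0.1824 = +20.7837 (running +97.1460)
Area = |Σ|/2 = |97.1460|/2 = 48.5730

Area at t=0.176: 48.5730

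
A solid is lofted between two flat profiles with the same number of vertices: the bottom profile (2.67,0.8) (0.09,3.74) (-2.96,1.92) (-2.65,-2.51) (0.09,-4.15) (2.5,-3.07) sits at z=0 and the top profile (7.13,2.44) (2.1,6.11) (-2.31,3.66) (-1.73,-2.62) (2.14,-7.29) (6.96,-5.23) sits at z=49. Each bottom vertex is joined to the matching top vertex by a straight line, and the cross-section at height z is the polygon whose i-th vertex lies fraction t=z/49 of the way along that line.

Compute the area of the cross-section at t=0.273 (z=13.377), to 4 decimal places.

Cross-section at t=0.273: each vertex is (1-t)·p0[i] + t·p1[i].
  v1: (1-0.273)·(2.67,0.8) + 0.273·(7.13,2.44) = (3.8876,1.2477)
  v2: (1-0.273)·(0.09,3.74) + 0.273·(2.1,6.11) = (0.6387,4.3870)
  v3: (1-0.273)·(-2.96,1.92) + 0.273·(-2.31,3.66) = (-2.7826,2.3950)
  v4: (1-0.273)·(-2.65,-2.51) + 0.273·(-1.73,-2.62) = (-2.3988,-2.5400)
  v5: (1-0.273)·(0.09,-4.15) + 0.273·(2.14,-7.29) = (0.6497,-5.0072)
  v6: (1-0.273)·(2.5,-3.07) + 0.273·(6.96,-5.23) = (3.7176,-3.6597)
Shoelace sum Σ(x_i·y_{i+1} − x_{i+1}·y_i):
  i=1: 3.8876·4.3870 − 0.6387·1.2477 = +16.2579 (running +16.2579)
  i=2: 0.6387·2.3950 − -2.7826·4.3870 = +13.7368 (running +29.9947)
  i=3: -2.7826·-2.5400 − -2.3988·2.3950 = +12.8130 (running +42.8078)
  i=4: -2.3988·-5.0072 − 0.6497·-2.5400 = +13.6617 (running +56.4694)
  i=5: 0.6497·-3.6597 − 3.7176·-5.0072 = +16.2372 (running +72.7067)
  i=6: 3.7176·1.2477 − 3.8876·-3.6597 = +18.8658 (running +91.5724)
Area = |Σ|/2 = |91.5724|/2 = 45.7862

Area at t=0.273: 45.7862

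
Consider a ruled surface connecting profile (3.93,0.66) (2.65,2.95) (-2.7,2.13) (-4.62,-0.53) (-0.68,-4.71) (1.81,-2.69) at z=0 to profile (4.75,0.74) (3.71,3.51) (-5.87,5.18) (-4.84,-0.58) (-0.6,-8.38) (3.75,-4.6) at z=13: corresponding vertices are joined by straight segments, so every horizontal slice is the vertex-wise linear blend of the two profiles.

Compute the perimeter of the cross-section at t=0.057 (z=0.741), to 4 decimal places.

Perimeter at t=0.057: 24.8941

Cross-section at t=0.057: each vertex is (1-t)·p0[i] + t·p1[i].
  v1: (1-0.057)·(3.93,0.66) + 0.057·(4.75,0.74) = (3.9767,0.6646)
  v2: (1-0.057)·(2.65,2.95) + 0.057·(3.71,3.51) = (2.7104,2.9819)
  v3: (1-0.057)·(-2.7,2.13) + 0.057·(-5.87,5.18) = (-2.8807,2.3038)
  v4: (1-0.057)·(-4.62,-0.53) + 0.057·(-4.84,-0.58) = (-4.6325,-0.5329)
  v5: (1-0.057)·(-0.68,-4.71) + 0.057·(-0.6,-8.38) = (-0.6754,-4.9192)
  v6: (1-0.057)·(1.81,-2.69) + 0.057·(3.75,-4.6) = (1.9206,-2.7989)
Perimeter = Σ |v_{i+1} − v_i|:
  edge 1→2: √(-1.2663² + 2.3174²) = 2.6408 (running 2.6408)
  edge 2→3: √(-5.5911² + -0.6781²) = 5.6321 (running 8.2729)
  edge 3→4: √(-1.7518² + -2.8367²) = 3.3340 (running 11.6069)
  edge 4→5: √(3.9571² + -4.3863²) = 5.9075 (running 17.5144)
  edge 5→6: √(2.5960² + 2.1203²) = 3.3519 (running 20.8663)
  edge 6→1: √(2.0562² + 3.4634²) = 4.0278 (running 24.8941)
Perimeter = 24.8941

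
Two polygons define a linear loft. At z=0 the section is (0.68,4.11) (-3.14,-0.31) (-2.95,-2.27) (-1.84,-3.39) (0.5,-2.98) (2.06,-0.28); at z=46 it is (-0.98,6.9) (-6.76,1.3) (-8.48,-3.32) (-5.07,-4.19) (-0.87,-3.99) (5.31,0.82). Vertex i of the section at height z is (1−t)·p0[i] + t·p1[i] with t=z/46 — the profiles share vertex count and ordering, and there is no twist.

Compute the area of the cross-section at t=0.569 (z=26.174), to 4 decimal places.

Cross-section at t=0.569: each vertex is (1-t)·p0[i] + t·p1[i].
  v1: (1-0.569)·(0.68,4.11) + 0.569·(-0.98,6.9) = (-0.2645,5.6975)
  v2: (1-0.569)·(-3.14,-0.31) + 0.569·(-6.76,1.3) = (-5.1998,0.6061)
  v3: (1-0.569)·(-2.95,-2.27) + 0.569·(-8.48,-3.32) = (-6.0966,-2.8674)
  v4: (1-0.569)·(-1.84,-3.39) + 0.569·(-5.07,-4.19) = (-3.6779,-3.8452)
  v5: (1-0.569)·(0.5,-2.98) + 0.569·(-0.87,-3.99) = (-0.2795,-3.5547)
  v6: (1-0.569)·(2.06,-0.28) + 0.569·(5.31,0.82) = (3.9092,0.3459)
Shoelace sum Σ(x_i·y_{i+1} − x_{i+1}·y_i):
  i=1: -0.2645·0.6061 − -5.1998·5.6975 = +29.4655 (running +29.4655)
  i=2: -5.1998·-2.8674 − -6.0966·0.6061 = +18.6052 (running +48.0706)
  i=3: -6.0966·-3.8452 − -3.6779·-2.8674 = +12.8964 (running +60.9671)
  i=4: -3.6779·-3.5547 − -0.2795·-3.8452 = +11.9988 (running +72.9659)
  i=5: -0.2795·0.3459 − 3.9092·-3.5547 = +13.7995 (running +86.7654)
  i=6: 3.9092·5.6975 − -0.2645·0.3459 = +22.3645 (running +109.1299)
Area = |Σ|/2 = |109.1299|/2 = 54.5649

Area at t=0.569: 54.5649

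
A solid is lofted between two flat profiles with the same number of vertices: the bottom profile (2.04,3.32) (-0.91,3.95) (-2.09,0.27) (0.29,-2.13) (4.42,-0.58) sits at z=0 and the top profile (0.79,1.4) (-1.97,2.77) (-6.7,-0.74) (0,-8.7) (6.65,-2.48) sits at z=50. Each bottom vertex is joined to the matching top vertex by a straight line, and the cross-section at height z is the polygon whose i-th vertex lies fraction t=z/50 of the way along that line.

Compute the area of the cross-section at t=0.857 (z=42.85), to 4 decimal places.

Cross-section at t=0.857: each vertex is (1-t)·p0[i] + t·p1[i].
  v1: (1-0.857)·(2.04,3.32) + 0.857·(0.79,1.4) = (0.9688,1.6746)
  v2: (1-0.857)·(-0.91,3.95) + 0.857·(-1.97,2.77) = (-1.8184,2.9387)
  v3: (1-0.857)·(-2.09,0.27) + 0.857·(-6.7,-0.74) = (-6.0408,-0.5956)
  v4: (1-0.857)·(0.29,-2.13) + 0.857·(0,-8.7) = (0.0415,-7.7605)
  v5: (1-0.857)·(4.42,-0.58) + 0.857·(6.65,-2.48) = (6.3311,-2.2083)
Shoelace sum Σ(x_i·y_{i+1} − x_{i+1}·y_i):
  i=1: 0.9688·2.9387 − -1.8184·1.6746 = +5.8920 (running +5.8920)
  i=2: -1.8184·-0.5956 − -6.0408·2.9387 = +18.8352 (running +24.7272)
  i=3: -6.0408·-7.7605 − 0.0415·-0.5956 = +46.9040 (running +71.6312)
  i=4: 0.0415·-2.2083 − 6.3311·-7.7605 = +49.0409 (running +120.6722)
  i=5: 6.3311·1.6746 − 0.9688·-2.2083 = +12.7411 (running +133.4133)
Area = |Σ|/2 = |133.4133|/2 = 66.7066

Area at t=0.857: 66.7066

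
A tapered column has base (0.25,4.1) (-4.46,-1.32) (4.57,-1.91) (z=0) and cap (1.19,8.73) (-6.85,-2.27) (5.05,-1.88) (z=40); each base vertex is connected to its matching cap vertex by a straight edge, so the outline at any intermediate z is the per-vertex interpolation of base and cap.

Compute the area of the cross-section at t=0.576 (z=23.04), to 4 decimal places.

Area at t=0.576: 46.2040

Cross-section at t=0.576: each vertex is (1-t)·p0[i] + t·p1[i].
  v1: (1-0.576)·(0.25,4.1) + 0.576·(1.19,8.73) = (0.7914,6.7669)
  v2: (1-0.576)·(-4.46,-1.32) + 0.576·(-6.85,-2.27) = (-5.8366,-1.8672)
  v3: (1-0.576)·(4.57,-1.91) + 0.576·(5.05,-1.88) = (4.8465,-1.8927)
Shoelace sum Σ(x_i·y_{i+1} − x_{i+1}·y_i):
  i=1: 0.7914·-1.8672 − -5.8366·6.7669 = +38.0181 (running +38.0181)
  i=2: -5.8366·-1.8927 − 4.8465·-1.8672 = +20.0965 (running +58.1145)
  i=3: 4.8465·6.7669 − 0.7914·-1.8927 = +34.2935 (running +92.4081)
Area = |Σ|/2 = |92.4081|/2 = 46.2040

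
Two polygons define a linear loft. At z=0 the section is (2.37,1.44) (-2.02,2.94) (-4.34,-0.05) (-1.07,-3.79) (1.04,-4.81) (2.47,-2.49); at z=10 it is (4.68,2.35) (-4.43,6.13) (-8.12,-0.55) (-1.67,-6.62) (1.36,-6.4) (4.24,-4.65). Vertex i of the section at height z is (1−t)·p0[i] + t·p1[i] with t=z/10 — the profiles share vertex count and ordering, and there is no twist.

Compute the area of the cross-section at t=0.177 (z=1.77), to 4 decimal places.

Cross-section at t=0.177: each vertex is (1-t)·p0[i] + t·p1[i].
  v1: (1-0.177)·(2.37,1.44) + 0.177·(4.68,2.35) = (2.7789,1.6011)
  v2: (1-0.177)·(-2.02,2.94) + 0.177·(-4.43,6.13) = (-2.4466,3.5046)
  v3: (1-0.177)·(-4.34,-0.05) + 0.177·(-8.12,-0.55) = (-5.0091,-0.1385)
  v4: (1-0.177)·(-1.07,-3.79) + 0.177·(-1.67,-6.62) = (-1.1762,-4.2909)
  v5: (1-0.177)·(1.04,-4.81) + 0.177·(1.36,-6.4) = (1.0966,-5.0914)
  v6: (1-0.177)·(2.47,-2.49) + 0.177·(4.24,-4.65) = (2.7833,-2.8723)
Shoelace sum Σ(x_i·y_{i+1} − x_{i+1}·y_i):
  i=1: 2.7789·3.5046 − -2.4466·1.6011 = +13.6560 (running +13.6560)
  i=2: -2.4466·-0.1385 − -5.0091·3.5046 = +17.8938 (running +31.5498)
  i=3: -5.0091·-4.2909 − -1.1762·-0.1385 = +21.3305 (running +52.8803)
  i=4: -1.1762·-5.0914 − 1.0966·-4.2909 = +10.6941 (running +63.5744)
  i=5: 1.0966·-2.8723 − 2.7833·-5.0914 = +11.0210 (running +74.5955)
  i=6: 2.7833·1.6011 − 2.7789·-2.8723 = +12.4380 (running +87.0335)
Area = |Σ|/2 = |87.0335|/2 = 43.5168

Area at t=0.177: 43.5168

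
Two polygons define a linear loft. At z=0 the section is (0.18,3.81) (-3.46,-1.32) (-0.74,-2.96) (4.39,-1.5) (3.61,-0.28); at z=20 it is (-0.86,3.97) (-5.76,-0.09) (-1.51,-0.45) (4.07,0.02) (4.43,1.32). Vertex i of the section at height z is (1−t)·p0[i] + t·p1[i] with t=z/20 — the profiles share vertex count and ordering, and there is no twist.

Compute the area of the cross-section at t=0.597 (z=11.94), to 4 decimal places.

Cross-section at t=0.597: each vertex is (1-t)·p0[i] + t·p1[i].
  v1: (1-0.597)·(0.18,3.81) + 0.597·(-0.86,3.97) = (-0.4409,3.9055)
  v2: (1-0.597)·(-3.46,-1.32) + 0.597·(-5.76,-0.09) = (-4.8331,-0.5857)
  v3: (1-0.597)·(-0.74,-2.96) + 0.597·(-1.51,-0.45) = (-1.1997,-1.4615)
  v4: (1-0.597)·(4.39,-1.5) + 0.597·(4.07,0.02) = (4.1990,-0.5926)
  v5: (1-0.597)·(3.61,-0.28) + 0.597·(4.43,1.32) = (4.0995,0.6752)
Shoelace sum Σ(x_i·y_{i+1} − x_{i+1}·y_i):
  i=1: -0.4409·-0.5857 − -4.8331·3.9055 = +19.1340 (running +19.1340)
  i=2: -4.8331·-1.4615 − -1.1997·-0.5857 = +6.3611 (running +25.4951)
  i=3: -1.1997·-0.5926 − 4.1990·-1.4615 = +6.8478 (running +32.3429)
  i=4: 4.1990·0.6752 − 4.0995·-0.5926 = +5.2644 (running +37.6072)
  i=5: 4.0995·3.9055 − -0.4409·0.6752 = +16.3085 (running +53.9157)
Area = |Σ|/2 = |53.9157|/2 = 26.9579

Area at t=0.597: 26.9579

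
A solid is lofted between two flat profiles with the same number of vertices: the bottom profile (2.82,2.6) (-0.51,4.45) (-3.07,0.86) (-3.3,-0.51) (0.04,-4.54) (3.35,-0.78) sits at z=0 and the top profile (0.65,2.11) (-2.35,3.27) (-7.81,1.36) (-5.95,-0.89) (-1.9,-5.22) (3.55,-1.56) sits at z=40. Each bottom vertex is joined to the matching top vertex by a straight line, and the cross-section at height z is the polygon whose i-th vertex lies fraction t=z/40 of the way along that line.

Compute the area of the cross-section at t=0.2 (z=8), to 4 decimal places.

Area at t=0.2: 39.4846

Cross-section at t=0.2: each vertex is (1-t)·p0[i] + t·p1[i].
  v1: (1-0.2)·(2.82,2.6) + 0.2·(0.65,2.11) = (2.3860,2.5020)
  v2: (1-0.2)·(-0.51,4.45) + 0.2·(-2.35,3.27) = (-0.8780,4.2140)
  v3: (1-0.2)·(-3.07,0.86) + 0.2·(-7.81,1.36) = (-4.0180,0.9600)
  v4: (1-0.2)·(-3.3,-0.51) + 0.2·(-5.95,-0.89) = (-3.8300,-0.5860)
  v5: (1-0.2)·(0.04,-4.54) + 0.2·(-1.9,-5.22) = (-0.3480,-4.6760)
  v6: (1-0.2)·(3.35,-0.78) + 0.2·(3.55,-1.56) = (3.3900,-0.9360)
Shoelace sum Σ(x_i·y_{i+1} − x_{i+1}·y_i):
  i=1: 2.3860·4.2140 − -0.8780·2.5020 = +12.2514 (running +12.2514)
  i=2: -0.8780·0.9600 − -4.0180·4.2140 = +16.0890 (running +28.3403)
  i=3: -4.0180·-0.5860 − -3.8300·0.9600 = +6.0313 (running +34.3717)
  i=4: -3.8300·-4.6760 − -0.3480·-0.5860 = +17.7052 (running +52.0768)
  i=5: -0.3480·-0.9360 − 3.3900·-4.6760 = +16.1774 (running +68.2542)
  i=6: 3.3900·2.5020 − 2.3860·-0.9360 = +10.7151 (running +78.9693)
Area = |Σ|/2 = |78.9693|/2 = 39.4846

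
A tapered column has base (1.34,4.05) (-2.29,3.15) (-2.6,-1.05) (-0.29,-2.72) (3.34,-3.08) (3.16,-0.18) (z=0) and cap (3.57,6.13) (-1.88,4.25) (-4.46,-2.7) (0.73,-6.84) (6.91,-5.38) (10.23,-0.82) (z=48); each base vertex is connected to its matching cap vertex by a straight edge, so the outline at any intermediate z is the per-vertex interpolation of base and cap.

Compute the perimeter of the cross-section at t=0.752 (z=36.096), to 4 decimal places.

Cross-section at t=0.752: each vertex is (1-t)·p0[i] + t·p1[i].
  v1: (1-0.752)·(1.34,4.05) + 0.752·(3.57,6.13) = (3.0170,5.6142)
  v2: (1-0.752)·(-2.29,3.15) + 0.752·(-1.88,4.25) = (-1.9817,3.9772)
  v3: (1-0.752)·(-2.6,-1.05) + 0.752·(-4.46,-2.7) = (-3.9987,-2.2908)
  v4: (1-0.752)·(-0.29,-2.72) + 0.752·(0.73,-6.84) = (0.4770,-5.8182)
  v5: (1-0.752)·(3.34,-3.08) + 0.752·(6.91,-5.38) = (6.0246,-4.8096)
  v6: (1-0.752)·(3.16,-0.18) + 0.752·(10.23,-0.82) = (8.4766,-0.6613)
Perimeter = Σ |v_{i+1} − v_i|:
  edge 1→2: √(-4.9986² + -1.6370²) = 5.2599 (running 5.2599)
  edge 2→3: √(-2.0170² + -6.2680²) = 6.5845 (running 11.8444)
  edge 3→4: √(4.4758² + -3.5274²) = 5.6987 (running 17.5431)
  edge 4→5: √(5.5476² + 1.0086²) = 5.6385 (running 23.1817)
  edge 5→6: √(2.4520² + 4.1483²) = 4.8188 (running 28.0005)
  edge 6→1: √(-5.4597² + 6.2754²) = 8.3180 (running 36.3185)
Perimeter = 36.3185

Perimeter at t=0.752: 36.3185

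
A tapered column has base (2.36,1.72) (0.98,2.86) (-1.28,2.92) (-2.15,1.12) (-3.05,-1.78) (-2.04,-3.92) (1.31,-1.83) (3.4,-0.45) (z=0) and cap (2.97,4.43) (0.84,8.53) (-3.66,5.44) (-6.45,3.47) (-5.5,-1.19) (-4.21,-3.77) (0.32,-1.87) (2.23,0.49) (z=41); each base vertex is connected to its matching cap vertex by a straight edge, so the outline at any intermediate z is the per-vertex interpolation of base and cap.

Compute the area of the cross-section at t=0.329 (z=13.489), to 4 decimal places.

Area at t=0.329: 39.2102

Cross-section at t=0.329: each vertex is (1-t)·p0[i] + t·p1[i].
  v1: (1-0.329)·(2.36,1.72) + 0.329·(2.97,4.43) = (2.5607,2.6116)
  v2: (1-0.329)·(0.98,2.86) + 0.329·(0.84,8.53) = (0.9339,4.7254)
  v3: (1-0.329)·(-1.28,2.92) + 0.329·(-3.66,5.44) = (-2.0630,3.7491)
  v4: (1-0.329)·(-2.15,1.12) + 0.329·(-6.45,3.47) = (-3.5647,1.8932)
  v5: (1-0.329)·(-3.05,-1.78) + 0.329·(-5.5,-1.19) = (-3.8560,-1.5859)
  v6: (1-0.329)·(-2.04,-3.92) + 0.329·(-4.21,-3.77) = (-2.7539,-3.8707)
  v7: (1-0.329)·(1.31,-1.83) + 0.329·(0.32,-1.87) = (0.9843,-1.8432)
  v8: (1-0.329)·(3.4,-0.45) + 0.329·(2.23,0.49) = (3.0151,-0.1407)
Shoelace sum Σ(x_i·y_{i+1} − x_{i+1}·y_i):
  i=1: 2.5607·4.7254 − 0.9339·2.6116 = +9.6613 (running +9.6613)
  i=2: 0.9339·3.7491 − -2.0630·4.7254 = +13.2501 (running +22.9114)
  i=3: -2.0630·1.8932 − -3.5647·3.7491 = +9.4587 (running +32.3701)
  i=4: -3.5647·-1.5859 − -3.8560·1.8932 = +12.9533 (running +45.3234)
  i=5: -3.8560·-3.8707 − -2.7539·-1.5859 = +10.5580 (running +55.8814)
  i=6: -2.7539·-1.8432 − 0.9843·-3.8707 = +8.8858 (running +64.7672)
  i=7: 0.9843·-0.1407 − 3.0151·-1.8432 = +5.4187 (running +70.1859)
  i=8: 3.0151·2.6116 − 2.5607·-0.1407 = +8.2345 (running +78.4204)
Area = |Σ|/2 = |78.4204|/2 = 39.2102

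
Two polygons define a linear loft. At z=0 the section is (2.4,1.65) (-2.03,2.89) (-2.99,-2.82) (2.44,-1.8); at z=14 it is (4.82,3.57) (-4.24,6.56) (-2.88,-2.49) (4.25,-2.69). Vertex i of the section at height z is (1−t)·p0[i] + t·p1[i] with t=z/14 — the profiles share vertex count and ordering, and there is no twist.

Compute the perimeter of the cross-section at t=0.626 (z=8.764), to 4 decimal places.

Cross-section at t=0.626: each vertex is (1-t)·p0[i] + t·p1[i].
  v1: (1-0.626)·(2.4,1.65) + 0.626·(4.82,3.57) = (3.9149,2.8519)
  v2: (1-0.626)·(-2.03,2.89) + 0.626·(-4.24,6.56) = (-3.4135,5.1874)
  v3: (1-0.626)·(-2.99,-2.82) + 0.626·(-2.88,-2.49) = (-2.9211,-2.6134)
  v4: (1-0.626)·(2.44,-1.8) + 0.626·(4.25,-2.69) = (3.5731,-2.3571)
Perimeter = Σ |v_{i+1} − v_i|:
  edge 1→2: √(-7.3284² + 2.3355²) = 7.6915 (running 7.6915)
  edge 2→3: √(0.4923² + -7.8008²) = 7.8164 (running 15.5079)
  edge 3→4: √(6.4942² + 0.2563²) = 6.4993 (running 22.0072)
  edge 4→1: √(0.3419² + 5.2091²) = 5.2203 (running 27.2274)
Perimeter = 27.2274

Perimeter at t=0.626: 27.2274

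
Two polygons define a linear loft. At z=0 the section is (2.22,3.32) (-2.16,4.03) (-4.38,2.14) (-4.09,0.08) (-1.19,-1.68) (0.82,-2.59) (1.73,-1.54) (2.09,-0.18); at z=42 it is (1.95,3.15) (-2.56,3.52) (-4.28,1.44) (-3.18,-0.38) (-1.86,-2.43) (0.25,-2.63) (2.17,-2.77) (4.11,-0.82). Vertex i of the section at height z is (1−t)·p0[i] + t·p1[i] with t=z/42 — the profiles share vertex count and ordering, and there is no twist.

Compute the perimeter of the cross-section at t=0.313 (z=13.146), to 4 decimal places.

Cross-section at t=0.313: each vertex is (1-t)·p0[i] + t·p1[i].
  v1: (1-0.313)·(2.22,3.32) + 0.313·(1.95,3.15) = (2.1355,3.2668)
  v2: (1-0.313)·(-2.16,4.03) + 0.313·(-2.56,3.52) = (-2.2852,3.8704)
  v3: (1-0.313)·(-4.38,2.14) + 0.313·(-4.28,1.44) = (-4.3487,1.9209)
  v4: (1-0.313)·(-4.09,0.08) + 0.313·(-3.18,-0.38) = (-3.8052,-0.0640)
  v5: (1-0.313)·(-1.19,-1.68) + 0.313·(-1.86,-2.43) = (-1.3997,-1.9148)
  v6: (1-0.313)·(0.82,-2.59) + 0.313·(0.25,-2.63) = (0.6416,-2.6025)
  v7: (1-0.313)·(1.73,-1.54) + 0.313·(2.17,-2.77) = (1.8677,-1.9250)
  v8: (1-0.313)·(2.09,-0.18) + 0.313·(4.11,-0.82) = (2.7223,-0.3803)
Perimeter = Σ |v_{i+1} − v_i|:
  edge 1→2: √(-4.4207² + 0.6036²) = 4.4617 (running 4.4617)
  edge 2→3: √(-2.0635² + -1.9495²) = 2.8387 (running 7.3004)
  edge 3→4: √(0.5435² + -1.9849²) = 2.0580 (running 9.3584)
  edge 4→5: √(2.4055² + -1.8508²) = 3.0351 (running 12.3935)
  edge 5→6: √(2.0413² + -0.6878²) = 2.1541 (running 14.5475)
  edge 6→7: √(1.2261² + 0.6775²) = 1.4009 (running 15.9484)
  edge 7→8: √(0.8545² + 1.5447²) = 1.7653 (running 17.7137)
  edge 8→1: √(-0.5868² + 3.6471²) = 3.6940 (running 21.4077)
Perimeter = 21.4077

Perimeter at t=0.313: 21.4077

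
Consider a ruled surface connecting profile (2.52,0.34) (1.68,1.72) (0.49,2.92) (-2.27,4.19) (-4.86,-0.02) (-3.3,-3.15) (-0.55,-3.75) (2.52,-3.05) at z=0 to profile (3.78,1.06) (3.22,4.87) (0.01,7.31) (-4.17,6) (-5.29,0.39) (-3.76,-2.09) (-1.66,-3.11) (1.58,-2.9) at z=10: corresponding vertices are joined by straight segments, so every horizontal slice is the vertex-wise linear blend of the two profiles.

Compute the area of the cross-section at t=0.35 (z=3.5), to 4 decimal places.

Cross-section at t=0.35: each vertex is (1-t)·p0[i] + t·p1[i].
  v1: (1-0.35)·(2.52,0.34) + 0.35·(3.78,1.06) = (2.9610,0.5920)
  v2: (1-0.35)·(1.68,1.72) + 0.35·(3.22,4.87) = (2.2190,2.8225)
  v3: (1-0.35)·(0.49,2.92) + 0.35·(0.01,7.31) = (0.3220,4.4565)
  v4: (1-0.35)·(-2.27,4.19) + 0.35·(-4.17,6) = (-2.9350,4.8235)
  v5: (1-0.35)·(-4.86,-0.02) + 0.35·(-5.29,0.39) = (-5.0105,0.1235)
  v6: (1-0.35)·(-3.3,-3.15) + 0.35·(-3.76,-2.09) = (-3.4610,-2.7790)
  v7: (1-0.35)·(-0.55,-3.75) + 0.35·(-1.66,-3.11) = (-0.9385,-3.5260)
  v8: (1-0.35)·(2.52,-3.05) + 0.35·(1.58,-2.9) = (2.1910,-2.9975)
Shoelace sum Σ(x_i·y_{i+1} − x_{i+1}·y_i):
  i=1: 2.9610·2.8225 − 2.2190·0.5920 = +7.0438 (running +7.0438)
  i=2: 2.2190·4.4565 − 0.3220·2.8225 = +8.9801 (running +16.0239)
  i=3: 0.3220·4.8235 − -2.9350·4.4565 = +14.6330 (running +30.6569)
  i=4: -2.9350·0.1235 − -5.0105·4.8235 = +23.8057 (running +54.4626)
  i=5: -5.0105·-2.7790 − -3.4610·0.1235 = +14.3516 (running +68.8142)
  i=6: -3.4610·-3.5260 − -0.9385·-2.7790 = +9.5954 (running +78.4096)
  i=7: -0.9385·-2.9975 − 2.1910·-3.5260 = +10.5386 (running +88.9482)
  i=8: 2.1910·0.5920 − 2.9610·-2.9975 = +10.1727 (running +99.1209)
Area = |Σ|/2 = |99.1209|/2 = 49.5604

Area at t=0.35: 49.5604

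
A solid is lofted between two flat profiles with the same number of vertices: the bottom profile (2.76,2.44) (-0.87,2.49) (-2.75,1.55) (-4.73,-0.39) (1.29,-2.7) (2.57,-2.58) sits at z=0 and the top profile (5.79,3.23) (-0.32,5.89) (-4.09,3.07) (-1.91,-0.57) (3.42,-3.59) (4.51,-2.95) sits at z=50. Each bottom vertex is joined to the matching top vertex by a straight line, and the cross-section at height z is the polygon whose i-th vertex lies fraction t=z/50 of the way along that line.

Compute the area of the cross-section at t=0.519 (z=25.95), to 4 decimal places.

Cross-section at t=0.519: each vertex is (1-t)·p0[i] + t·p1[i].
  v1: (1-0.519)·(2.76,2.44) + 0.519·(5.79,3.23) = (4.3326,2.8500)
  v2: (1-0.519)·(-0.87,2.49) + 0.519·(-0.32,5.89) = (-0.5846,4.2546)
  v3: (1-0.519)·(-2.75,1.55) + 0.519·(-4.09,3.07) = (-3.4455,2.3389)
  v4: (1-0.519)·(-4.73,-0.39) + 0.519·(-1.91,-0.57) = (-3.2664,-0.4834)
  v5: (1-0.519)·(1.29,-2.7) + 0.519·(3.42,-3.59) = (2.3955,-3.1619)
  v6: (1-0.519)·(2.57,-2.58) + 0.519·(4.51,-2.95) = (3.5769,-2.7720)
Shoelace sum Σ(x_i·y_{i+1} − x_{i+1}·y_i):
  i=1: 4.3326·4.2546 − -0.5846·2.8500 = +20.0993 (running +20.0993)
  i=2: -0.5846·2.3389 − -3.4455·4.2546 = +13.2919 (running +33.3912)
  i=3: -3.4455·-0.4834 − -3.2664·2.3389 = +9.3054 (running +42.6966)
  i=4: -3.2664·-3.1619 − 2.3955·-0.4834 = +11.4861 (running +54.1827)
  i=5: 2.3955·-2.7720 − 3.5769·-3.1619 = +4.6694 (running +58.8521)
  i=6: 3.5769·2.8500 − 4.3326·-2.7720 = +22.2041 (running +81.0562)
Area = |Σ|/2 = |81.0562|/2 = 40.5281

Area at t=0.519: 40.5281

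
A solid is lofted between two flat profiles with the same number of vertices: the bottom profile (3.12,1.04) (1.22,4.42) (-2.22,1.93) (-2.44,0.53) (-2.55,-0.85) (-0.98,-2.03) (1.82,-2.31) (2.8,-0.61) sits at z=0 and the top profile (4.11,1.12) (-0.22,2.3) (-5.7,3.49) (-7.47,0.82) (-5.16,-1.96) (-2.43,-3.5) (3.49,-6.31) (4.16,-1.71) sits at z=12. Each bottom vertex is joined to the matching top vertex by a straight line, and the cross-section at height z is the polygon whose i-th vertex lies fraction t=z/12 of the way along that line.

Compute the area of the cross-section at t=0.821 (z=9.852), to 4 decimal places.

Area at t=0.821: 58.8953

Cross-section at t=0.821: each vertex is (1-t)·p0[i] + t·p1[i].
  v1: (1-0.821)·(3.12,1.04) + 0.821·(4.11,1.12) = (3.9328,1.1057)
  v2: (1-0.821)·(1.22,4.42) + 0.821·(-0.22,2.3) = (0.0378,2.6795)
  v3: (1-0.821)·(-2.22,1.93) + 0.821·(-5.7,3.49) = (-5.0771,3.2108)
  v4: (1-0.821)·(-2.44,0.53) + 0.821·(-7.47,0.82) = (-6.5696,0.7681)
  v5: (1-0.821)·(-2.55,-0.85) + 0.821·(-5.16,-1.96) = (-4.6928,-1.7613)
  v6: (1-0.821)·(-0.98,-2.03) + 0.821·(-2.43,-3.5) = (-2.1705,-3.2369)
  v7: (1-0.821)·(1.82,-2.31) + 0.821·(3.49,-6.31) = (3.1911,-5.5940)
  v8: (1-0.821)·(2.8,-0.61) + 0.821·(4.16,-1.71) = (3.9166,-1.5131)
Shoelace sum Σ(x_i·y_{i+1} − x_{i+1}·y_i):
  i=1: 3.9328·2.6795 − 0.0378·1.1057 = +10.4961 (running +10.4961)
  i=2: 0.0378·3.2108 − -5.0771·2.6795 = +13.7252 (running +24.2213)
  i=3: -5.0771·0.7681 − -6.5696·3.2108 = +17.1939 (running +41.4151)
  i=4: -6.5696·-1.7613 − -4.6928·0.7681 = +15.1757 (running +56.5908)
  i=5: -4.6928·-3.2369 − -2.1705·-1.7613 = +11.3672 (running +67.9579)
  i=6: -2.1705·-5.5940 − 3.1911·-3.2369 = +22.4706 (running +90.4285)
  i=7: 3.1911·-1.5131 − 3.9166·-5.5940 = +17.0808 (running +107.5093)
  i=8: 3.9166·1.1057 − 3.9328·-1.5131 = +10.2812 (running +117.7905)
Area = |Σ|/2 = |117.7905|/2 = 58.8953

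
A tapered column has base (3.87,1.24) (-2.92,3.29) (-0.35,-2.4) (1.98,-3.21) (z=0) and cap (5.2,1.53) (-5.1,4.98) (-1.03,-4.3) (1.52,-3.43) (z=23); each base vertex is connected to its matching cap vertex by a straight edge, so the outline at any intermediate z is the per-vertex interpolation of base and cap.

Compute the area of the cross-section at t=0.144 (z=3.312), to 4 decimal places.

Cross-section at t=0.144: each vertex is (1-t)·p0[i] + t·p1[i].
  v1: (1-0.144)·(3.87,1.24) + 0.144·(5.2,1.53) = (4.0615,1.2818)
  v2: (1-0.144)·(-2.92,3.29) + 0.144·(-5.1,4.98) = (-3.2339,3.5334)
  v3: (1-0.144)·(-0.35,-2.4) + 0.144·(-1.03,-4.3) = (-0.4479,-2.6736)
  v4: (1-0.144)·(1.98,-3.21) + 0.144·(1.52,-3.43) = (1.9138,-3.2417)
Shoelace sum Σ(x_i·y_{i+1} − x_{i+1}·y_i):
  i=1: 4.0615·3.5334 − -3.2339·1.2818 = +18.4959 (running +18.4959)
  i=2: -3.2339·-2.6736 − -0.4479·3.5334 = +10.2289 (running +28.7248)
  i=3: -0.4479·-3.2417 − 1.9138·-2.6736 = +6.5686 (running +35.2934)
  i=4: 1.9138·1.2818 − 4.0615·-3.2417 = +15.6191 (running +50.9126)
Area = |Σ|/2 = |50.9126|/2 = 25.4563

Area at t=0.144: 25.4563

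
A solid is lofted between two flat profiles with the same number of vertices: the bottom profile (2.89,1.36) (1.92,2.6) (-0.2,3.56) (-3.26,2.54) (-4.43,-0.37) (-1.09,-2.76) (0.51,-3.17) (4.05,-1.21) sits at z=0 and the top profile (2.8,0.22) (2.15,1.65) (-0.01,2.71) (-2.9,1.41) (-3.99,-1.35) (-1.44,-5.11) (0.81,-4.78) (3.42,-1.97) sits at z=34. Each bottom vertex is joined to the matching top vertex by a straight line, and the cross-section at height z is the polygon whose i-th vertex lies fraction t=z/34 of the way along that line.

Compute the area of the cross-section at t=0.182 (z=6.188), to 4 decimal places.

Area at t=0.182: 37.2497

Cross-section at t=0.182: each vertex is (1-t)·p0[i] + t·p1[i].
  v1: (1-0.182)·(2.89,1.36) + 0.182·(2.8,0.22) = (2.8736,1.1525)
  v2: (1-0.182)·(1.92,2.6) + 0.182·(2.15,1.65) = (1.9619,2.4271)
  v3: (1-0.182)·(-0.2,3.56) + 0.182·(-0.01,2.71) = (-0.1654,3.4053)
  v4: (1-0.182)·(-3.26,2.54) + 0.182·(-2.9,1.41) = (-3.1945,2.3343)
  v5: (1-0.182)·(-4.43,-0.37) + 0.182·(-3.99,-1.35) = (-4.3499,-0.5484)
  v6: (1-0.182)·(-1.09,-2.76) + 0.182·(-1.44,-5.11) = (-1.1537,-3.1877)
  v7: (1-0.182)·(0.51,-3.17) + 0.182·(0.81,-4.78) = (0.5646,-3.4630)
  v8: (1-0.182)·(4.05,-1.21) + 0.182·(3.42,-1.97) = (3.9353,-1.3483)
Shoelace sum Σ(x_i·y_{i+1} − x_{i+1}·y_i):
  i=1: 2.8736·2.4271 − 1.9619·1.1525 = +4.7135 (running +4.7135)
  i=2: 1.9619·3.4053 − -0.1654·2.4271 = +7.0822 (running +11.7957)
  i=3: -0.1654·2.3343 − -3.1945·3.4053 = +10.4920 (running +22.2877)
  i=4: -3.1945·-0.5484 − -4.3499·2.3343 = +11.9059 (running +34.1936)
  i=5: -4.3499·-3.1877 − -1.1537·-0.5484 = +13.2336 (running +47.4272)
  i=6: -1.1537·-3.4630 − 0.5646·-3.1877 = +5.7951 (running +53.2223)
  i=7: 0.5646·-1.3483 − 3.9353·-3.4630 = +12.8669 (running +66.0892)
  i=8: 3.9353·1.1525 − 2.8736·-1.3483 = +8.4101 (running +74.4993)
Area = |Σ|/2 = |74.4993|/2 = 37.2497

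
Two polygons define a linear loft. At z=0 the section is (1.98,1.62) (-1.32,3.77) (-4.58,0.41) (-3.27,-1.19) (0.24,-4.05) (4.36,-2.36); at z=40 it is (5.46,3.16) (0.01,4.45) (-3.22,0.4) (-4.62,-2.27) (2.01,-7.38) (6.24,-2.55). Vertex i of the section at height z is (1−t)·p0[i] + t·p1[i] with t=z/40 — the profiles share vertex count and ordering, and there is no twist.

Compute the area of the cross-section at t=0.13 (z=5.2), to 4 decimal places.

Area at t=0.13: 42.5163

Cross-section at t=0.13: each vertex is (1-t)·p0[i] + t·p1[i].
  v1: (1-0.13)·(1.98,1.62) + 0.13·(5.46,3.16) = (2.4324,1.8202)
  v2: (1-0.13)·(-1.32,3.77) + 0.13·(0.01,4.45) = (-1.1471,3.8584)
  v3: (1-0.13)·(-4.58,0.41) + 0.13·(-3.22,0.4) = (-4.4032,0.4087)
  v4: (1-0.13)·(-3.27,-1.19) + 0.13·(-4.62,-2.27) = (-3.4455,-1.3304)
  v5: (1-0.13)·(0.24,-4.05) + 0.13·(2.01,-7.38) = (0.4701,-4.4829)
  v6: (1-0.13)·(4.36,-2.36) + 0.13·(6.24,-2.55) = (4.6044,-2.3847)
Shoelace sum Σ(x_i·y_{i+1} − x_{i+1}·y_i):
  i=1: 2.4324·3.8584 − -1.1471·1.8202 = +11.4731 (running +11.4731)
  i=2: -1.1471·0.4087 − -4.4032·3.8584 = +16.5205 (running +27.9936)
  i=3: -4.4032·-1.3304 − -3.4455·0.4087 = +7.2662 (running +35.2598)
  i=4: -3.4455·-4.4829 − 0.4701·-1.3304 = +16.0713 (running +51.3311)
  i=5: 0.4701·-2.3847 − 4.6044·-4.4829 = +19.5200 (running +70.8511)
  i=6: 4.6044·1.8202 − 2.4324·-2.3847 = +14.1815 (running +85.0325)
Area = |Σ|/2 = |85.0325|/2 = 42.5163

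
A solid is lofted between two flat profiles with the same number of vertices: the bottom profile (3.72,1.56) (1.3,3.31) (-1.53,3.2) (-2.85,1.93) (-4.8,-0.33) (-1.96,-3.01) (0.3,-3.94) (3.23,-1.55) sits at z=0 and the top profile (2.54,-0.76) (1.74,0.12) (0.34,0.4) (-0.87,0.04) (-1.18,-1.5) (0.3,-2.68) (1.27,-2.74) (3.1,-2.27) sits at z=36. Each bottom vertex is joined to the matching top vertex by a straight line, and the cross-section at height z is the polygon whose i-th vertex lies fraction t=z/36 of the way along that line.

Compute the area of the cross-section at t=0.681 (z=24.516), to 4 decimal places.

Cross-section at t=0.681: each vertex is (1-t)·p0[i] + t·p1[i].
  v1: (1-0.681)·(3.72,1.56) + 0.681·(2.54,-0.76) = (2.9164,-0.0199)
  v2: (1-0.681)·(1.3,3.31) + 0.681·(1.74,0.12) = (1.5996,1.1376)
  v3: (1-0.681)·(-1.53,3.2) + 0.681·(0.34,0.4) = (-0.2565,1.2932)
  v4: (1-0.681)·(-2.85,1.93) + 0.681·(-0.87,0.04) = (-1.5016,0.6429)
  v5: (1-0.681)·(-4.8,-0.33) + 0.681·(-1.18,-1.5) = (-2.3348,-1.1268)
  v6: (1-0.681)·(-1.96,-3.01) + 0.681·(0.3,-2.68) = (-0.4209,-2.7853)
  v7: (1-0.681)·(0.3,-3.94) + 0.681·(1.27,-2.74) = (0.9606,-3.1228)
  v8: (1-0.681)·(3.23,-1.55) + 0.681·(3.1,-2.27) = (3.1415,-2.0403)
Shoelace sum Σ(x_i·y_{i+1} − x_{i+1}·y_i):
  i=1: 2.9164·1.1376 − 1.5996·-0.0199 = +3.3496 (running +3.3496)
  i=2: 1.5996·1.2932 − -0.2565·1.1376 = +2.3605 (running +5.7101)
  i=3: -0.2565·0.6429 − -1.5016·1.2932 = +1.7770 (running +7.4871)
  i=4: -1.5016·-1.1268 − -2.3348·0.6429 = +3.1930 (running +10.6801)
  i=5: -2.3348·-2.7853 − -0.4209·-1.1268 = +6.0287 (running +16.7088)
  i=6: -0.4209·-3.1228 − 0.9606·-2.7853 = +3.9900 (running +20.6988)
  i=7: 0.9606·-2.0403 − 3.1415·-3.1228 = +7.8503 (running +28.5491)
  i=8: 3.1415·-0.0199 − 2.9164·-2.0403 = +5.8879 (running +34.4369)
Area = |Σ|/2 = |34.4369|/2 = 17.2185

Area at t=0.681: 17.2185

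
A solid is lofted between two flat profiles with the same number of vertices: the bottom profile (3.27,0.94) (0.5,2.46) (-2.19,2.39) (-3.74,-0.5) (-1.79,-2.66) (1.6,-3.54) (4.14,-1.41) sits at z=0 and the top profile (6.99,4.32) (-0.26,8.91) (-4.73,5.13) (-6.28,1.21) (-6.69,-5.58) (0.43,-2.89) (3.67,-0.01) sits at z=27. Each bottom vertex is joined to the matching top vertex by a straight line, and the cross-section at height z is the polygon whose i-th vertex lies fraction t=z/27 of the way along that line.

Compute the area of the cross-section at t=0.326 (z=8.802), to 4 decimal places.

Cross-section at t=0.326: each vertex is (1-t)·p0[i] + t·p1[i].
  v1: (1-0.326)·(3.27,0.94) + 0.326·(6.99,4.32) = (4.4827,2.0419)
  v2: (1-0.326)·(0.5,2.46) + 0.326·(-0.26,8.91) = (0.2522,4.5627)
  v3: (1-0.326)·(-2.19,2.39) + 0.326·(-4.73,5.13) = (-3.0180,3.2832)
  v4: (1-0.326)·(-3.74,-0.5) + 0.326·(-6.28,1.21) = (-4.5680,0.0575)
  v5: (1-0.326)·(-1.79,-2.66) + 0.326·(-6.69,-5.58) = (-3.3874,-3.6119)
  v6: (1-0.326)·(1.6,-3.54) + 0.326·(0.43,-2.89) = (1.2186,-3.3281)
  v7: (1-0.326)·(4.14,-1.41) + 0.326·(3.67,-0.01) = (3.9868,-0.9536)
Shoelace sum Σ(x_i·y_{i+1} − x_{i+1}·y_i):
  i=1: 4.4827·4.5627 − 0.2522·2.0419 = +19.9383 (running +19.9383)
  i=2: 0.2522·3.2832 − -3.0180·4.5627 = +14.5986 (running +34.5368)
  i=3: -3.0180·0.0575 − -4.5680·3.2832 = +14.8246 (running +49.3614)
  i=4: -4.5680·-3.6119 − -3.3874·0.0575 = +16.6940 (running +66.0554)
  i=5: -3.3874·-3.3281 − 1.2186·-3.6119 = +15.6750 (running +81.7304)
  i=6: 1.2186·-0.9536 − 3.9868·-3.3281 = +12.1064 (running +93.8368)
  i=7: 3.9868·2.0419 − 4.4827·-0.9536 = +12.4152 (running +106.2521)
Area = |Σ|/2 = |106.2521|/2 = 53.1260

Area at t=0.326: 53.1260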